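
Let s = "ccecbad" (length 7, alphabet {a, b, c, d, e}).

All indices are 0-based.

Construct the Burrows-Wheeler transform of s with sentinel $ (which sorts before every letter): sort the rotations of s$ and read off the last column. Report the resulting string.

dbce$cac

rank  rotation  last
    0  $ccecbad  d
    1  ad$ccecb  b
    2  bad$ccec  c
    3  cbad$cce  e
    4  ccecbad$  $
    5  cecbad$c  c
    6  d$ccecba  a
    7  ecbad$cc  c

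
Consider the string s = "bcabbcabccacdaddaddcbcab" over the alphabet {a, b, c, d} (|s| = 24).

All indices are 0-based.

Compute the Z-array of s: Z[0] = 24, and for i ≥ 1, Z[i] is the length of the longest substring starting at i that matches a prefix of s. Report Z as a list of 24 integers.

Z[0]=24
i=1: fresh scan; Z[1]=0
i=2: fresh scan; Z[2]=0
i=3: fresh scan; Z[3]=1 grow→box=[3,4)
i=4: fresh scan; Z[4]=4 grow→box=[4,8)
i=5: min(r-i=3, Z[1]=0)=0; Z[5]=0
i=6: min(r-i=2, Z[2]=0)=0; Z[6]=0
i=7: min(r-i=1, Z[3]=1)=1; Z[7]=2 grow→box=[7,9)
i=8: min(r-i=1, Z[1]=0)=0; Z[8]=0
i=9: fresh scan; Z[9]=0
i=10: fresh scan; Z[10]=0
i=11: fresh scan; Z[11]=0
i=12: fresh scan; Z[12]=0
i=13: fresh scan; Z[13]=0
i=14: fresh scan; Z[14]=0
i=15: fresh scan; Z[15]=0
i=16: fresh scan; Z[16]=0
i=17: fresh scan; Z[17]=0
i=18: fresh scan; Z[18]=0
i=19: fresh scan; Z[19]=0
i=20: fresh scan; Z[20]=4 grow→box=[20,24)
i=21: min(r-i=3, Z[1]=0)=0; Z[21]=0
i=22: min(r-i=2, Z[2]=0)=0; Z[22]=0
i=23: min(r-i=1, Z[3]=1)=1; Z[23]=1

[24, 0, 0, 1, 4, 0, 0, 2, 0, 0, 0, 0, 0, 0, 0, 0, 0, 0, 0, 0, 4, 0, 0, 1]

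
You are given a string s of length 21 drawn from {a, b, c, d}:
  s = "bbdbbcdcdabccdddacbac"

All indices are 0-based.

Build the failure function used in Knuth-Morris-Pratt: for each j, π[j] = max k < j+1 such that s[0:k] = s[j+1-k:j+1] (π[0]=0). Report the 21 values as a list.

[0, 1, 0, 1, 2, 0, 0, 0, 0, 0, 1, 0, 0, 0, 0, 0, 0, 0, 1, 0, 0]

π[0] = 0
j=1 s[j]='b': π[1]=1 (border 'b')
j=2 s[j]='d': k: 1→0; π[2]=0 (border '')
j=3 s[j]='b': π[3]=1 (border 'b')
j=4 s[j]='b': π[4]=2 (border 'bb')
j=5 s[j]='c': k: 2→1→0; π[5]=0 (border '')
j=6 s[j]='d': π[6]=0 (border '')
j=7 s[j]='c': π[7]=0 (border '')
j=8 s[j]='d': π[8]=0 (border '')
j=9 s[j]='a': π[9]=0 (border '')
j=10 s[j]='b': π[10]=1 (border 'b')
j=11 s[j]='c': k: 1→0; π[11]=0 (border '')
j=12 s[j]='c': π[12]=0 (border '')
j=13 s[j]='d': π[13]=0 (border '')
j=14 s[j]='d': π[14]=0 (border '')
j=15 s[j]='d': π[15]=0 (border '')
j=16 s[j]='a': π[16]=0 (border '')
j=17 s[j]='c': π[17]=0 (border '')
j=18 s[j]='b': π[18]=1 (border 'b')
j=19 s[j]='a': k: 1→0; π[19]=0 (border '')
j=20 s[j]='c': π[20]=0 (border '')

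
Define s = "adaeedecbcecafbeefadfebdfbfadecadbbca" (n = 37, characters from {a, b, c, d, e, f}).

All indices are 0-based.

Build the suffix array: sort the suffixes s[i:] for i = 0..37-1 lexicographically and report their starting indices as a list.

[36, 0, 31, 27, 18, 2, 12, 33, 34, 8, 22, 14, 25, 35, 30, 11, 7, 9, 1, 32, 28, 5, 23, 19, 21, 29, 10, 6, 4, 3, 15, 16, 26, 17, 13, 24, 20]

rank→(start, suffix):
  0 → (36, 'a')
  1 → (0, 'adaeedecbcecafbeefadfebdfbfadecadbbca')
  2 → (31, 'adbbca')
  3 → (27, 'adecadbbca')
  4 → (18, 'adfebdfbfadecadbbca')
  5 → (2, 'aeedecbcecafbeefadfebdfbfadecadbbca')
  6 → (12, 'afbeefadfebdfbfadecadbbca')
  7 → (33, 'bbca')
  8 → (34, 'bca')
  9 → (8, 'bcecafbeefadfebdfbfadecadbbca')
  10 → (22, 'bdfbfadecadbbca')
  11 → (14, 'beefadfebdfbfadecadbbca')
  12 → (25, 'bfadecadbbca')
  13 → (35, 'ca')
  14 → (30, 'cadbbca')
  15 → (11, 'cafbeefadfebdfbfadecadbbca')
  16 → (7, 'cbcecafbeefadfebdfbfadecadbbca')
  17 → (9, 'cecafbeefadfebdfbfadecadbbca')
  18 → (1, 'daeedecbcecafbeefadfebdfbfadecadbbca')
  19 → (32, 'dbbca')
  20 → (28, 'decadbbca')
  21 → (5, 'decbcecafbeefadfebdfbfadecadbbca')
  22 → (23, 'dfbfadecadbbca')
  23 → (19, 'dfebdfbfadecadbbca')
  24 → (21, 'ebdfbfadecadbbca')
  25 → (29, 'ecadbbca')
  26 → (10, 'ecafbeefadfebdfbfadecadbbca')
  27 → (6, 'ecbcecafbeefadfebdfbfadecadbbca')
  28 → (4, 'edecbcecafbeefadfebdfbfadecadbbca')
  29 → (3, 'eedecbcecafbeefadfebdfbfadecadbbca')
  30 → (15, 'eefadfebdfbfadecadbbca')
  31 → (16, 'efadfebdfbfadecadbbca')
  32 → (26, 'fadecadbbca')
  33 → (17, 'fadfebdfbfadecadbbca')
  34 → (13, 'fbeefadfebdfbfadecadbbca')
  35 → (24, 'fbfadecadbbca')
  36 → (20, 'febdfbfadecadbbca')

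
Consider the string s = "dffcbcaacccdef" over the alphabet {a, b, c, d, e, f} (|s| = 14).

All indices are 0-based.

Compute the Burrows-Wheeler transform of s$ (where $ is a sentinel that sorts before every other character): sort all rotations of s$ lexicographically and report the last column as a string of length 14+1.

rank  rotation         last
    0  $dffcbcaacccdef  f
    1  aacccdef$dffcbc  c
    2  acccdef$dffcbca  a
    3  bcaacccdef$dffc  c
    4  caacccdef$dffcb  b
    5  cbcaacccdef$dff  f
    6  cccdef$dffcbcaa  a
    7  ccdef$dffcbcaac  c
    8  cdef$dffcbcaacc  c
    9  def$dffcbcaaccc  c
   10  dffcbcaacccdef$  $
   11  ef$dffcbcaacccd  d
   12  f$dffcbcaacccde  e
   13  fcbcaacccdef$df  f
   14  ffcbcaacccdef$d  d

fcacbfaccc$defd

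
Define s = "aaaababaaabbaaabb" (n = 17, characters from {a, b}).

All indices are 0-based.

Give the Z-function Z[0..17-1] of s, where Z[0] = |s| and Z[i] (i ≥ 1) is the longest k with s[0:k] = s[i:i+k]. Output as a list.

Z[0]=17
i=1: fresh scan; Z[1]=3 scan→box=[1,4)
i=2: min(r-i=2, Z[1]=3)=2; Z[2]=2
i=3: min(r-i=1, Z[2]=2)=1; Z[3]=1
i=4: fresh scan; Z[4]=0
i=5: fresh scan; Z[5]=1 scan→box=[5,6)
i=6: fresh scan; Z[6]=0
i=7: fresh scan; Z[7]=3 scan→box=[7,10)
i=8: min(r-i=2, Z[1]=3)=2; Z[8]=2
i=9: min(r-i=1, Z[2]=2)=1; Z[9]=1
i=10: fresh scan; Z[10]=0
i=11: fresh scan; Z[11]=0
i=12: fresh scan; Z[12]=3 scan→box=[12,15)
i=13: min(r-i=2, Z[1]=3)=2; Z[13]=2
i=14: min(r-i=1, Z[2]=2)=1; Z[14]=1
i=15: fresh scan; Z[15]=0
i=16: fresh scan; Z[16]=0

[17, 3, 2, 1, 0, 1, 0, 3, 2, 1, 0, 0, 3, 2, 1, 0, 0]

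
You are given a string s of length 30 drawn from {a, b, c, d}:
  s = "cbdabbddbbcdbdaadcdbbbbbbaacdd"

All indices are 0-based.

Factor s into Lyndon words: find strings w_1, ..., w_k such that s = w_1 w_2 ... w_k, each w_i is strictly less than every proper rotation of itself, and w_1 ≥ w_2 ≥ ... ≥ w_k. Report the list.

emit factor 1: 'c' (i=0, period=1)
emit factor 2: 'bd' (i=1, period=2)
emit factor 3: 'abbddbbcdbd' (i=3, period=11)
emit factor 4: 'aadcdbbbbbb' (i=14, period=11)
emit factor 5: 'aacdd' (i=25, period=5)

["c", "bd", "abbddbbcdbd", "aadcdbbbbbb", "aacdd"]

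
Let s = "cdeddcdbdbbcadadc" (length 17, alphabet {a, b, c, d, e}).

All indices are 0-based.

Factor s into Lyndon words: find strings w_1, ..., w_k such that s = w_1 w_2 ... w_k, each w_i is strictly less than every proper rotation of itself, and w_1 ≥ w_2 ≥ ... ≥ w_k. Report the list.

["cdedd", "cd", "bd", "bbc", "adadc"]

emit factor 1: 'cdedd' (i=0, period=5)
emit factor 2: 'cd' (i=5, period=2)
emit factor 3: 'bd' (i=7, period=2)
emit factor 4: 'bbc' (i=9, period=3)
emit factor 5: 'adadc' (i=12, period=5)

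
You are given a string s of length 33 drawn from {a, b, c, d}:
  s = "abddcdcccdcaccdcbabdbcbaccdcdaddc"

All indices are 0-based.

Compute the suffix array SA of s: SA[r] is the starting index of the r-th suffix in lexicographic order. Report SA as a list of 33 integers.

sorted suffixes:
  #0 SA[0]=17  'abdbcbaccdcdaddc'
  #1 SA[1]=0  'abddcdcccdcaccdcbabdbcbaccdcdaddc'
  #2 SA[2]=11  'accdcbabdbcbaccdcdaddc'
  #3 SA[3]=23  'accdcdaddc'
  #4 SA[4]=29  'addc'
  #5 SA[5]=16  'babdbcbaccdcdaddc'
  #6 SA[6]=22  'baccdcdaddc'
  #7 SA[7]=20  'bcbaccdcdaddc'
  #8 SA[8]=18  'bdbcbaccdcdaddc'
  #9 SA[9]=1  'bddcdcccdcaccdcbabdbcbaccdcdaddc'
  #10 SA[10]=32  'c'
  #11 SA[11]=10  'caccdcbabdbcbaccdcdaddc'
  #12 SA[12]=15  'cbabdbcbaccdcdaddc'
  #13 SA[13]=21  'cbaccdcdaddc'
  #14 SA[14]=6  'cccdcaccdcbabdbcbaccdcdaddc'
  #15 SA[15]=7  'ccdcaccdcbabdbcbaccdcdaddc'
  #16 SA[16]=12  'ccdcbabdbcbaccdcdaddc'
  #17 SA[17]=24  'ccdcdaddc'
  #18 SA[18]=27  'cdaddc'
  #19 SA[19]=8  'cdcaccdcbabdbcbaccdcdaddc'
  #20 SA[20]=13  'cdcbabdbcbaccdcdaddc'
  #21 SA[21]=4  'cdcccdcaccdcbabdbcbaccdcdaddc'
  #22 SA[22]=25  'cdcdaddc'
  #23 SA[23]=28  'daddc'
  #24 SA[24]=19  'dbcbaccdcdaddc'
  #25 SA[25]=31  'dc'
  #26 SA[26]=9  'dcaccdcbabdbcbaccdcdaddc'
  #27 SA[27]=14  'dcbabdbcbaccdcdaddc'
  #28 SA[28]=5  'dcccdcaccdcbabdbcbaccdcdaddc'
  #29 SA[29]=26  'dcdaddc'
  #30 SA[30]=3  'dcdcccdcaccdcbabdbcbaccdcdaddc'
  #31 SA[31]=30  'ddc'
  #32 SA[32]=2  'ddcdcccdcaccdcbabdbcbaccdcdaddc'

[17, 0, 11, 23, 29, 16, 22, 20, 18, 1, 32, 10, 15, 21, 6, 7, 12, 24, 27, 8, 13, 4, 25, 28, 19, 31, 9, 14, 5, 26, 3, 30, 2]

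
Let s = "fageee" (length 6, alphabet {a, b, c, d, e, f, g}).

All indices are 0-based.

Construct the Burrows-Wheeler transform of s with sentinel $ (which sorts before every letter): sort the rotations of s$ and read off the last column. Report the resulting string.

rank  rotation last
    0  $fageee  e
    1  ageee$f  f
    2  e$fagee  e
    3  ee$fage  e
    4  eee$fag  g
    5  fageee$  $
    6  geee$fa  a

efeeg$a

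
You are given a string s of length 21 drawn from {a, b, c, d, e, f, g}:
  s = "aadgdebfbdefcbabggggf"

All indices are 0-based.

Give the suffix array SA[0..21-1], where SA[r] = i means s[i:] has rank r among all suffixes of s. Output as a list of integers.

rank→(start, suffix):
  0 → (0, 'aadgdebfbdefcbabggggf')
  1 → (14, 'abggggf')
  2 → (1, 'adgdebfbdefcbabggggf')
  3 → (13, 'babggggf')
  4 → (8, 'bdefcbabggggf')
  5 → (6, 'bfbdefcbabggggf')
  6 → (15, 'bggggf')
  7 → (12, 'cbabggggf')
  8 → (4, 'debfbdefcbabggggf')
  9 → (9, 'defcbabggggf')
  10 → (2, 'dgdebfbdefcbabggggf')
  11 → (5, 'ebfbdefcbabggggf')
  12 → (10, 'efcbabggggf')
  13 → (20, 'f')
  14 → (7, 'fbdefcbabggggf')
  15 → (11, 'fcbabggggf')
  16 → (3, 'gdebfbdefcbabggggf')
  17 → (19, 'gf')
  18 → (18, 'ggf')
  19 → (17, 'gggf')
  20 → (16, 'ggggf')

[0, 14, 1, 13, 8, 6, 15, 12, 4, 9, 2, 5, 10, 20, 7, 11, 3, 19, 18, 17, 16]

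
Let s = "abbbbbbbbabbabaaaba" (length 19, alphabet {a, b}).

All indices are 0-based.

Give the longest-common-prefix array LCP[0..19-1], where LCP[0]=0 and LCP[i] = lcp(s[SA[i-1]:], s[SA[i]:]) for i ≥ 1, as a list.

rank→(start, suffix):
  0 → (18, 'a')
  1 → (14, 'aaaba')
  2 → (15, 'aaba')
  3 → (16, 'aba')
  4 → (12, 'abaaaba')
  5 → (9, 'abbabaaaba')
  6 → (0, 'abbbbbbbbabbabaaaba')
  7 → (17, 'ba')
  8 → (13, 'baaaba')
  9 → (11, 'babaaaba')
  10 → (8, 'babbabaaaba')
  11 → (10, 'bbabaaaba')
  12 → (7, 'bbabbabaaaba')
  13 → (6, 'bbbabbabaaaba')
  14 → (5, 'bbbbabbabaaaba')
  15 → (4, 'bbbbbabbabaaaba')
  16 → (3, 'bbbbbbabbabaaaba')
  17 → (2, 'bbbbbbbabbabaaaba')
  18 → (1, 'bbbbbbbbabbabaaaba')

SA = [18, 14, 15, 16, 12, 9, 0, 17, 13, 11, 8, 10, 7, 6, 5, 4, 3, 2, 1]
i: (SA[i-1],SA[i]) lcp shared
  1: (18,14) 1 'a'
  2: (14,15) 2 'aa'
  3: (15,16) 1 'a'
  4: (16,12) 3 'aba'
  5: (12,9) 2 'ab'
  6: (9,0) 3 'abb'
  7: (0,17) 0 ''
  8: (17,13) 2 'ba'
  9: (13,11) 2 'ba'
  10: (11,8) 3 'bab'
  11: (8,10) 1 'b'
  12: (10,7) 4 'bbab'
  13: (7,6) 2 'bb'
  14: (6,5) 3 'bbb'
  15: (5,4) 4 'bbbb'
  16: (4,3) 5 'bbbbb'
  17: (3,2) 6 'bbbbbb'
  18: (2,1) 7 'bbbbbbb'

[0, 1, 2, 1, 3, 2, 3, 0, 2, 2, 3, 1, 4, 2, 3, 4, 5, 6, 7]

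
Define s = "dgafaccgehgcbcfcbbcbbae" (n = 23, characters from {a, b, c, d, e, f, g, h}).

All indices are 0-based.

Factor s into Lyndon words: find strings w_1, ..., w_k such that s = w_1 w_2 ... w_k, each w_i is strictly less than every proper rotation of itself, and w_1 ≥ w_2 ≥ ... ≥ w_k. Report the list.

["dg", "af", "accgehgcbcfcbbcbbae"]

emit factor 1: 'dg' (i=0, period=2)
emit factor 2: 'af' (i=2, period=2)
emit factor 3: 'accgehgcbcfcbbcbbae' (i=4, period=19)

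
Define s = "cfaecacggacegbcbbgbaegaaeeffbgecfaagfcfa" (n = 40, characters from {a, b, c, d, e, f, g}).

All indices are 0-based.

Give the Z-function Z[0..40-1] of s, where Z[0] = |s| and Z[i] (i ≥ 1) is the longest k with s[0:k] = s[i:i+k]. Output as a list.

Z[0]=40
i=1: outside box; Z[1]=0
i=2: outside box; Z[2]=0
i=3: outside box; Z[3]=0
i=4: outside box; Z[4]=1 grow→box=[4,5)
i=5: outside box; Z[5]=0
i=6: outside box; Z[6]=1 grow→box=[6,7)
i=7: outside box; Z[7]=0
i=8: outside box; Z[8]=0
i=9: outside box; Z[9]=0
i=10: outside box; Z[10]=1 grow→box=[10,11)
i=11: outside box; Z[11]=0
i=12: outside box; Z[12]=0
i=13: outside box; Z[13]=0
i=14: outside box; Z[14]=1 grow→box=[14,15)
i=15: outside box; Z[15]=0
i=16: outside box; Z[16]=0
i=17: outside box; Z[17]=0
i=18: outside box; Z[18]=0
i=19: outside box; Z[19]=0
i=20: outside box; Z[20]=0
i=21: outside box; Z[21]=0
i=22: outside box; Z[22]=0
i=23: outside box; Z[23]=0
i=24: outside box; Z[24]=0
i=25: outside box; Z[25]=0
i=26: outside box; Z[26]=0
i=27: outside box; Z[27]=0
i=28: outside box; Z[28]=0
i=29: outside box; Z[29]=0
i=30: outside box; Z[30]=0
i=31: outside box; Z[31]=3 grow→box=[31,34)
i=32: min(r-i=2, Z[1]=0)=0; Z[32]=0
i=33: min(r-i=1, Z[2]=0)=0; Z[33]=0
i=34: outside box; Z[34]=0
i=35: outside box; Z[35]=0
i=36: outside box; Z[36]=0
i=37: outside box; Z[37]=3 grow→box=[37,40)
i=38: min(r-i=2, Z[1]=0)=0; Z[38]=0
i=39: min(r-i=1, Z[2]=0)=0; Z[39]=0

[40, 0, 0, 0, 1, 0, 1, 0, 0, 0, 1, 0, 0, 0, 1, 0, 0, 0, 0, 0, 0, 0, 0, 0, 0, 0, 0, 0, 0, 0, 0, 3, 0, 0, 0, 0, 0, 3, 0, 0]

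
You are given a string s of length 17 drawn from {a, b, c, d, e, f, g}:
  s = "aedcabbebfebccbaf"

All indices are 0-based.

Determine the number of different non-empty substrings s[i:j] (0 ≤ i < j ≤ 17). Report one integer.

rank→(start, suffix):
  0 → (4, 'abbebfebccbaf')
  1 → (0, 'aedcabbebfebccbaf')
  2 → (15, 'af')
  3 → (14, 'baf')
  4 → (5, 'bbebfebccbaf')
  5 → (11, 'bccbaf')
  6 → (6, 'bebfebccbaf')
  7 → (8, 'bfebccbaf')
  8 → (3, 'cabbebfebccbaf')
  9 → (13, 'cbaf')
  10 → (12, 'ccbaf')
  11 → (2, 'dcabbebfebccbaf')
  12 → (10, 'ebccbaf')
  13 → (7, 'ebfebccbaf')
  14 → (1, 'edcabbebfebccbaf')
  15 → (16, 'f')
  16 → (9, 'febccbaf')

SA = [4, 0, 15, 14, 5, 11, 6, 8, 3, 13, 12, 2, 10, 7, 1, 16, 9]
rank  pair      lcp
   1  s[4:],s[0:]  1  'a'
   2  s[0:],s[15:]  1  'a'
   3  s[15:],s[14:]  0  ''
   4  s[14:],s[5:]  1  'b'
   5  s[5:],s[11:]  1  'b'
   6  s[11:],s[6:]  1  'b'
   7  s[6:],s[8:]  1  'b'
   8  s[8:],s[3:]  0  ''
   9  s[3:],s[13:]  1  'c'
  10  s[13:],s[12:]  1  'c'
  11  s[12:],s[2:]  0  ''
  12  s[2:],s[10:]  0  ''
  13  s[10:],s[7:]  2  'eb'
  14  s[7:],s[1:]  1  'e'
  15  s[1:],s[16:]  0  ''
  16  s[16:],s[9:]  1  'f'

n(n+1)/2 = 17·18/2 = 153
Σ LCP = 0 + 1 + 1 + 0 + 1 + 1 + 1 + 1 + 0 + 1 + 1 + 0 + 0 + 2 + 1 + 0 + 1 = 12
distinct = 153 − 12 = 141

141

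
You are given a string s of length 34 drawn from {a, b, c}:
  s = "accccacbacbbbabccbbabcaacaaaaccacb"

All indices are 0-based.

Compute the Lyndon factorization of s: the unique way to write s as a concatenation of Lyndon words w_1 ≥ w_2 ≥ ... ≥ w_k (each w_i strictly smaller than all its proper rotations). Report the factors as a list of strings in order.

["acccc", "acbacbbb", "abccbb", "abc", "aac", "aaaaccacb"]

emit factor 1: 'acccc' (i=0, period=5)
emit factor 2: 'acbacbbb' (i=5, period=8)
emit factor 3: 'abccbb' (i=13, period=6)
emit factor 4: 'abc' (i=19, period=3)
emit factor 5: 'aac' (i=22, period=3)
emit factor 6: 'aaaaccacb' (i=25, period=9)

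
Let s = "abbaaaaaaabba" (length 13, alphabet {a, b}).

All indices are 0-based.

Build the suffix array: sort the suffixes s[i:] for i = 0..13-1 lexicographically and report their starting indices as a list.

[12, 3, 4, 5, 6, 7, 8, 9, 0, 11, 2, 10, 1]

rank→(start, suffix):
  0 → (12, 'a')
  1 → (3, 'aaaaaaabba')
  2 → (4, 'aaaaaabba')
  3 → (5, 'aaaaabba')
  4 → (6, 'aaaabba')
  5 → (7, 'aaabba')
  6 → (8, 'aabba')
  7 → (9, 'abba')
  8 → (0, 'abbaaaaaaabba')
  9 → (11, 'ba')
  10 → (2, 'baaaaaaabba')
  11 → (10, 'bba')
  12 → (1, 'bbaaaaaaabba')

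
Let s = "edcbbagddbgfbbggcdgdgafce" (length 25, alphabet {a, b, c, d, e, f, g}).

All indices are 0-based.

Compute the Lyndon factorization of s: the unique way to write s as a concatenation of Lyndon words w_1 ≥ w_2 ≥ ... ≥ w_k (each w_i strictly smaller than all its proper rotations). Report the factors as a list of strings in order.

["e", "d", "c", "b", "b", "agddbgfbbggcdgdg", "afce"]

emit factor 1: 'e' (i=0, period=1)
emit factor 2: 'd' (i=1, period=1)
emit factor 3: 'c' (i=2, period=1)
emit factor 4: 'b' (i=3, period=1)
emit factor 5: 'b' (i=4, period=1)
emit factor 6: 'agddbgfbbggcdgdg' (i=5, period=16)
emit factor 7: 'afce' (i=21, period=4)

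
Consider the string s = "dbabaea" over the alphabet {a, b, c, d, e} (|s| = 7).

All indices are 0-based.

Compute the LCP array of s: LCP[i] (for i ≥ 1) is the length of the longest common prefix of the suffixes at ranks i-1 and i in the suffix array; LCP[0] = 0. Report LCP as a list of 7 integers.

[0, 1, 1, 0, 2, 0, 0]

sorted suffixes:
  #0 SA[0]=6  'a'
  #1 SA[1]=2  'abaea'
  #2 SA[2]=4  'aea'
  #3 SA[3]=1  'babaea'
  #4 SA[4]=3  'baea'
  #5 SA[5]=0  'dbabaea'
  #6 SA[6]=5  'ea'

SA = [6, 2, 4, 1, 3, 0, 5]
i: (SA[i-1],SA[i]) lcp shared
  1: (6,2) 1 'a'
  2: (2,4) 1 'a'
  3: (4,1) 0 ''
  4: (1,3) 2 'ba'
  5: (3,0) 0 ''
  6: (0,5) 0 ''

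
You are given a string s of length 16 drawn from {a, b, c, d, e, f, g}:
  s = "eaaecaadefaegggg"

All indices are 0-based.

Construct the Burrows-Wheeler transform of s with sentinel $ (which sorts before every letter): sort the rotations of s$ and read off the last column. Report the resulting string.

gceaafea$adaeggge

rank  rotation           last
    0  $eaaecaadefaegggg  g
    1  aadefaegggg$eaaec  c
    2  aaecaadefaegggg$e  e
    3  adefaegggg$eaaeca  a
    4  aecaadefaegggg$ea  a
    5  aegggg$eaaecaadef  f
    6  caadefaegggg$eaae  e
    7  defaegggg$eaaecaa  a
    8  eaaecaadefaegggg$  $
    9  ecaadefaegggg$eaa  a
   10  efaegggg$eaaecaad  d
   11  egggg$eaaecaadefa  a
   12  faegggg$eaaecaade  e
   13  g$eaaecaadefaeggg  g
   14  gg$eaaecaadefaegg  g
   15  ggg$eaaecaadefaeg  g
   16  gggg$eaaecaadefae  e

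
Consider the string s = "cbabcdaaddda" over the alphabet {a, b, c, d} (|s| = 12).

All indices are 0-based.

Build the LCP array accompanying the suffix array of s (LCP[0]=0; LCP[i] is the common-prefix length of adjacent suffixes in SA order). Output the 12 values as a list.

[0, 1, 1, 1, 0, 1, 0, 1, 0, 2, 1, 2]

rank | idx | suffix
   0 |  11 | a
   1 |   6 | aaddda
   2 |   2 | abcdaaddda
   3 |   7 | addda
   4 |   1 | babcdaaddda
   5 |   3 | bcdaaddda
   6 |   0 | cbabcdaaddda
   7 |   4 | cdaaddda
   8 |  10 | da
   9 |   5 | daaddda
  10 |   9 | dda
  11 |   8 | ddda

SA = [11, 6, 2, 7, 1, 3, 0, 4, 10, 5, 9, 8]
rank  pair      lcp
   1  s[11:],s[6:]  1  'a'
   2  s[6:],s[2:]  1  'a'
   3  s[2:],s[7:]  1  'a'
   4  s[7:],s[1:]  0  ''
   5  s[1:],s[3:]  1  'b'
   6  s[3:],s[0:]  0  ''
   7  s[0:],s[4:]  1  'c'
   8  s[4:],s[10:]  0  ''
   9  s[10:],s[5:]  2  'da'
  10  s[5:],s[9:]  1  'd'
  11  s[9:],s[8:]  2  'dd'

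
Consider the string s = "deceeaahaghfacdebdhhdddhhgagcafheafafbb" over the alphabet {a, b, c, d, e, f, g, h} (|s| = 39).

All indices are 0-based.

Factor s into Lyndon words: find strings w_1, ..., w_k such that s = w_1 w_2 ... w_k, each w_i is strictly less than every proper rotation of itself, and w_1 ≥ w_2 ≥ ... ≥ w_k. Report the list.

["de", "cee", "aahaghfacdebdhhdddhhgagcafheafafbb"]

emit factor 1: 'de' (i=0, period=2)
emit factor 2: 'cee' (i=2, period=3)
emit factor 3: 'aahaghfacdebdhhdddhhgagcafheafafbb' (i=5, period=34)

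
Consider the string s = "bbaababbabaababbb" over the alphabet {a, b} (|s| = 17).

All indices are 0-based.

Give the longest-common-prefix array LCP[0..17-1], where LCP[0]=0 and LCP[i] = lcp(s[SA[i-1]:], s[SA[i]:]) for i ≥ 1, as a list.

[0, 6, 1, 3, 5, 2, 3, 0, 1, 7, 2, 3, 4, 1, 2, 3, 2]

rank→(start, suffix):
  0 → (2, 'aababbabaababbb')
  1 → (10, 'aababbb')
  2 → (8, 'abaababbb')
  3 → (3, 'ababbabaababbb')
  4 → (11, 'ababbb')
  5 → (5, 'abbabaababbb')
  6 → (13, 'abbb')
  7 → (16, 'b')
  8 → (1, 'baababbabaababbb')
  9 → (9, 'baababbb')
  10 → (7, 'babaababbb')
  11 → (4, 'babbabaababbb')
  12 → (12, 'babbb')
  13 → (15, 'bb')
  14 → (0, 'bbaababbabaababbb')
  15 → (6, 'bbabaababbb')
  16 → (14, 'bbb')

SA = [2, 10, 8, 3, 11, 5, 13, 16, 1, 9, 7, 4, 12, 15, 0, 6, 14]
rank  pair      lcp
   1  s[2:],s[10:]  6  'aababb'
   2  s[10:],s[8:]  1  'a'
   3  s[8:],s[3:]  3  'aba'
   4  s[3:],s[11:]  5  'ababb'
   5  s[11:],s[5:]  2  'ab'
   6  s[5:],s[13:]  3  'abb'
   7  s[13:],s[16:]  0  ''
   8  s[16:],s[1:]  1  'b'
   9  s[1:],s[9:]  7  'baababb'
  10  s[9:],s[7:]  2  'ba'
  11  s[7:],s[4:]  3  'bab'
  12  s[4:],s[12:]  4  'babb'
  13  s[12:],s[15:]  1  'b'
  14  s[15:],s[0:]  2  'bb'
  15  s[0:],s[6:]  3  'bba'
  16  s[6:],s[14:]  2  'bb'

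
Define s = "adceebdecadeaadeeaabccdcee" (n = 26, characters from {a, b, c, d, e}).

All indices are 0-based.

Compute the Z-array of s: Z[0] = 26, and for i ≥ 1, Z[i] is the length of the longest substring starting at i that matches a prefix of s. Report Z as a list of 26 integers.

Z[0]=26
i=1: outside box; Z[1]=0
i=2: outside box; Z[2]=0
i=3: outside box; Z[3]=0
i=4: outside box; Z[4]=0
i=5: outside box; Z[5]=0
i=6: outside box; Z[6]=0
i=7: outside box; Z[7]=0
i=8: outside box; Z[8]=0
i=9: outside box; Z[9]=2 grow→box=[9,11)
i=10: min(r-i=1, Z[1]=0)=0; Z[10]=0
i=11: outside box; Z[11]=0
i=12: outside box; Z[12]=1 grow→box=[12,13)
i=13: outside box; Z[13]=2 grow→box=[13,15)
i=14: min(r-i=1, Z[1]=0)=0; Z[14]=0
i=15: outside box; Z[15]=0
i=16: outside box; Z[16]=0
i=17: outside box; Z[17]=1 grow→box=[17,18)
i=18: outside box; Z[18]=1 grow→box=[18,19)
i=19: outside box; Z[19]=0
i=20: outside box; Z[20]=0
i=21: outside box; Z[21]=0
i=22: outside box; Z[22]=0
i=23: outside box; Z[23]=0
i=24: outside box; Z[24]=0
i=25: outside box; Z[25]=0

[26, 0, 0, 0, 0, 0, 0, 0, 0, 2, 0, 0, 1, 2, 0, 0, 0, 1, 1, 0, 0, 0, 0, 0, 0, 0]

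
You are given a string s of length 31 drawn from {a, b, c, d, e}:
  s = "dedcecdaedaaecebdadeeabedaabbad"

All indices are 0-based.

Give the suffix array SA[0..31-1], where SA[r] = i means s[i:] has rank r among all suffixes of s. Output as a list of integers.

sorted suffixes:
  #0 SA[0]=25  'aabbad'
  #1 SA[1]=10  'aaecebdadeeabedaabbad'
  #2 SA[2]=26  'abbad'
  #3 SA[3]=21  'abedaabbad'
  #4 SA[4]=29  'ad'
  #5 SA[5]=17  'adeeabedaabbad'
  #6 SA[6]=11  'aecebdadeeabedaabbad'
  #7 SA[7]=7  'aedaaecebdadeeabedaabbad'
  #8 SA[8]=28  'bad'
  #9 SA[9]=27  'bbad'
  #10 SA[10]=15  'bdadeeabedaabbad'
  #11 SA[11]=22  'bedaabbad'
  #12 SA[12]=5  'cdaedaaecebdadeeabedaabbad'
  #13 SA[13]=13  'cebdadeeabedaabbad'
  #14 SA[14]=3  'cecdaedaaecebdadeeabedaabbad'
  #15 SA[15]=30  'd'
  #16 SA[16]=24  'daabbad'
  #17 SA[17]=9  'daaecebdadeeabedaabbad'
  #18 SA[18]=16  'dadeeabedaabbad'
  #19 SA[19]=6  'daedaaecebdadeeabedaabbad'
  #20 SA[20]=2  'dcecdaedaaecebdadeeabedaabbad'
  #21 SA[21]=0  'dedcecdaedaaecebdadeeabedaabbad'
  #22 SA[22]=18  'deeabedaabbad'
  #23 SA[23]=20  'eabedaabbad'
  #24 SA[24]=14  'ebdadeeabedaabbad'
  #25 SA[25]=4  'ecdaedaaecebdadeeabedaabbad'
  #26 SA[26]=12  'ecebdadeeabedaabbad'
  #27 SA[27]=23  'edaabbad'
  #28 SA[28]=8  'edaaecebdadeeabedaabbad'
  #29 SA[29]=1  'edcecdaedaaecebdadeeabedaabbad'
  #30 SA[30]=19  'eeabedaabbad'

[25, 10, 26, 21, 29, 17, 11, 7, 28, 27, 15, 22, 5, 13, 3, 30, 24, 9, 16, 6, 2, 0, 18, 20, 14, 4, 12, 23, 8, 1, 19]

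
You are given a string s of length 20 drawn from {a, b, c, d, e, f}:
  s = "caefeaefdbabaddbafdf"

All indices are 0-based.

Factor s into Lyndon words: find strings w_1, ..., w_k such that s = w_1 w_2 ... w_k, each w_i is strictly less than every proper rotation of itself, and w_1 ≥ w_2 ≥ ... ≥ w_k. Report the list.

["c", "aefe", "aefdb", "abaddbafdf"]

emit factor 1: 'c' (i=0, period=1)
emit factor 2: 'aefe' (i=1, period=4)
emit factor 3: 'aefdb' (i=5, period=5)
emit factor 4: 'abaddbafdf' (i=10, period=10)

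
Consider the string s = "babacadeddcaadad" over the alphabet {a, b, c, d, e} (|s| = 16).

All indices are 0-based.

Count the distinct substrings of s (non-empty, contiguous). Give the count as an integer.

121

rank | idx | suffix
   0 |  11 | aadad
   1 |   1 | abacadeddcaadad
   2 |   3 | acadeddcaadad
   3 |  14 | ad
   4 |  12 | adad
   5 |   5 | adeddcaadad
   6 |   0 | babacadeddcaadad
   7 |   2 | bacadeddcaadad
   8 |  10 | caadad
   9 |   4 | cadeddcaadad
  10 |  15 | d
  11 |  13 | dad
  12 |   9 | dcaadad
  13 |   8 | ddcaadad
  14 |   6 | deddcaadad
  15 |   7 | eddcaadad

SA = [11, 1, 3, 14, 12, 5, 0, 2, 10, 4, 15, 13, 9, 8, 6, 7]
i: (SA[i-1],SA[i]) lcp shared
  1: (11,1) 1 'a'
  2: (1,3) 1 'a'
  3: (3,14) 1 'a'
  4: (14,12) 2 'ad'
  5: (12,5) 2 'ad'
  6: (5,0) 0 ''
  7: (0,2) 2 'ba'
  8: (2,10) 0 ''
  9: (10,4) 2 'ca'
  10: (4,15) 0 ''
  11: (15,13) 1 'd'
  12: (13,9) 1 'd'
  13: (9,8) 1 'd'
  14: (8,6) 1 'd'
  15: (6,7) 0 ''

n(n+1)/2 = 16·17/2 = 136
Σ LCP = 0 + 1 + 1 + 1 + 2 + 2 + 0 + 2 + 0 + 2 + 0 + 1 + 1 + 1 + 1 + 0 = 15
distinct = 136 − 15 = 121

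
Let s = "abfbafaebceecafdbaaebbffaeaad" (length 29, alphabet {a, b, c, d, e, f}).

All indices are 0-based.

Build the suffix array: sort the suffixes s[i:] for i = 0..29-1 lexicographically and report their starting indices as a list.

[26, 17, 0, 27, 24, 18, 6, 4, 13, 16, 3, 20, 8, 1, 21, 12, 9, 28, 15, 25, 19, 7, 11, 10, 23, 5, 2, 14, 22]

rank→(start, suffix):
  0 → (26, 'aad')
  1 → (17, 'aaebbffaeaad')
  2 → (0, 'abfbafaebceecafdbaaebbffaeaad')
  3 → (27, 'ad')
  4 → (24, 'aeaad')
  5 → (18, 'aebbffaeaad')
  6 → (6, 'aebceecafdbaaebbffaeaad')
  7 → (4, 'afaebceecafdbaaebbffaeaad')
  8 → (13, 'afdbaaebbffaeaad')
  9 → (16, 'baaebbffaeaad')
  10 → (3, 'bafaebceecafdbaaebbffaeaad')
  11 → (20, 'bbffaeaad')
  12 → (8, 'bceecafdbaaebbffaeaad')
  13 → (1, 'bfbafaebceecafdbaaebbffaeaad')
  14 → (21, 'bffaeaad')
  15 → (12, 'cafdbaaebbffaeaad')
  16 → (9, 'ceecafdbaaebbffaeaad')
  17 → (28, 'd')
  18 → (15, 'dbaaebbffaeaad')
  19 → (25, 'eaad')
  20 → (19, 'ebbffaeaad')
  21 → (7, 'ebceecafdbaaebbffaeaad')
  22 → (11, 'ecafdbaaebbffaeaad')
  23 → (10, 'eecafdbaaebbffaeaad')
  24 → (23, 'faeaad')
  25 → (5, 'faebceecafdbaaebbffaeaad')
  26 → (2, 'fbafaebceecafdbaaebbffaeaad')
  27 → (14, 'fdbaaebbffaeaad')
  28 → (22, 'ffaeaad')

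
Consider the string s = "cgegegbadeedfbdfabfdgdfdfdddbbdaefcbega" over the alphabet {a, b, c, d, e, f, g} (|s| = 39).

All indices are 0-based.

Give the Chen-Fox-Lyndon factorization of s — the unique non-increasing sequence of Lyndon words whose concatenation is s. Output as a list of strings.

["cgegeg", "b", "adeedfbdf", "abfdgdfdfdddbbdaefcbeg", "a"]

emit factor 1: 'cgegeg' (i=0, period=6)
emit factor 2: 'b' (i=6, period=1)
emit factor 3: 'adeedfbdf' (i=7, period=9)
emit factor 4: 'abfdgdfdfdddbbdaefcbeg' (i=16, period=22)
emit factor 5: 'a' (i=38, period=1)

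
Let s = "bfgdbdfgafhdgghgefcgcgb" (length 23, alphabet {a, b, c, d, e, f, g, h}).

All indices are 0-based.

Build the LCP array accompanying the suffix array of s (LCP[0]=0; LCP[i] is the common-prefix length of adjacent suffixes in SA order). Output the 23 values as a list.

[0, 0, 1, 1, 0, 2, 0, 1, 1, 0, 0, 1, 2, 1, 0, 1, 1, 1, 1, 1, 1, 0, 1]

rank→(start, suffix):
  0 → (8, 'afhdgghgefcgcgb')
  1 → (22, 'b')
  2 → (4, 'bdfgafhdgghgefcgcgb')
  3 → (0, 'bfgdbdfgafhdgghgefcgcgb')
  4 → (20, 'cgb')
  5 → (18, 'cgcgb')
  6 → (3, 'dbdfgafhdgghgefcgcgb')
  7 → (5, 'dfgafhdgghgefcgcgb')
  8 → (11, 'dgghgefcgcgb')
  9 → (16, 'efcgcgb')
  10 → (17, 'fcgcgb')
  11 → (6, 'fgafhdgghgefcgcgb')
  12 → (1, 'fgdbdfgafhdgghgefcgcgb')
  13 → (9, 'fhdgghgefcgcgb')
  14 → (7, 'gafhdgghgefcgcgb')
  15 → (21, 'gb')
  16 → (19, 'gcgb')
  17 → (2, 'gdbdfgafhdgghgefcgcgb')
  18 → (15, 'gefcgcgb')
  19 → (12, 'gghgefcgcgb')
  20 → (13, 'ghgefcgcgb')
  21 → (10, 'hdgghgefcgcgb')
  22 → (14, 'hgefcgcgb')

SA = [8, 22, 4, 0, 20, 18, 3, 5, 11, 16, 17, 6, 1, 9, 7, 21, 19, 2, 15, 12, 13, 10, 14]
i: (SA[i-1],SA[i]) lcp shared
  1: (8,22) 0 ''
  2: (22,4) 1 'b'
  3: (4,0) 1 'b'
  4: (0,20) 0 ''
  5: (20,18) 2 'cg'
  6: (18,3) 0 ''
  7: (3,5) 1 'd'
  8: (5,11) 1 'd'
  9: (11,16) 0 ''
  10: (16,17) 0 ''
  11: (17,6) 1 'f'
  12: (6,1) 2 'fg'
  13: (1,9) 1 'f'
  14: (9,7) 0 ''
  15: (7,21) 1 'g'
  16: (21,19) 1 'g'
  17: (19,2) 1 'g'
  18: (2,15) 1 'g'
  19: (15,12) 1 'g'
  20: (12,13) 1 'g'
  21: (13,10) 0 ''
  22: (10,14) 1 'h'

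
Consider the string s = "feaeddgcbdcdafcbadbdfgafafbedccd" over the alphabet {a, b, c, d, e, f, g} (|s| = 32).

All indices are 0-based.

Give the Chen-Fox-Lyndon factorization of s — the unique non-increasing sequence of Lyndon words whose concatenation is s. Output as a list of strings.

emit factor 1: 'f' (i=0, period=1)
emit factor 2: 'e' (i=1, period=1)
emit factor 3: 'aeddgcbdcdafcb' (i=2, period=14)
emit factor 4: 'adbdfgafafbedccd' (i=16, period=16)

["f", "e", "aeddgcbdcdafcb", "adbdfgafafbedccd"]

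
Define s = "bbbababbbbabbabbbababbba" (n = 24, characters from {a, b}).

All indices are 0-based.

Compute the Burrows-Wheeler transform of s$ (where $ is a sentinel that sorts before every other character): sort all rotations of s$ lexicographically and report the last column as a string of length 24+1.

abbbbbbbbbbbababbbbaaa$ba

rank  rotation                   last
    0  $bbbababbbbabbabbbababbba  a
    1  a$bbbababbbbabbabbbababbb  b
    2  ababbba$bbbababbbbabbabbb  b
    3  ababbbbabbabbbababbba$bbb  b
    4  abbabbbababbba$bbbababbbb  b
    5  abbba$bbbababbbbabbabbbab  b
    6  abbbababbba$bbbababbbbabb  b
    7  abbbbabbabbbababbba$bbbab  b
    8  ba$bbbababbbbabbabbbababb  b
    9  bababbba$bbbababbbbabbabb  b
   10  bababbbbabbabbbababbba$bb  b
   11  babbabbbababbba$bbbababbb  b
   12  babbba$bbbababbbbabbabbba  a
   13  babbbababbba$bbbababbbbab  b
   14  babbbbabbabbbababbba$bbba  a
   15  bba$bbbababbbbabbabbbabab  b
   16  bbababbba$bbbababbbbabbab  b
   17  bbababbbbabbabbbababbba$b  b
   18  bbabbabbbababbba$bbbababb  b
   19  bbabbbababbba$bbbababbbba  a
   20  bbba$bbbababbbbabbabbbaba  a
   21  bbbababbba$bbbababbbbabba  a
   22  bbbababbbbabbabbbababbba$  $
   23  bbbabbabbbababbba$bbbabab  b
   24  bbbbabbabbbababbba$bbbaba  a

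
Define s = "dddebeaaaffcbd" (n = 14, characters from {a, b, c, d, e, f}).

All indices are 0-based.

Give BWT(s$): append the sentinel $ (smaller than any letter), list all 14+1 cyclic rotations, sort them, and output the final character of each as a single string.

rank  rotation         last
    0  $dddebeaaaffcbd  d
    1  aaaffcbd$dddebe  e
    2  aaffcbd$dddebea  a
    3  affcbd$dddebeaa  a
    4  bd$dddebeaaaffc  c
    5  beaaaffcbd$ddde  e
    6  cbd$dddebeaaaff  f
    7  d$dddebeaaaffcb  b
    8  dddebeaaaffcbd$  $
    9  ddebeaaaffcbd$d  d
   10  debeaaaffcbd$dd  d
   11  eaaaffcbd$dddeb  b
   12  ebeaaaffcbd$ddd  d
   13  fcbd$dddebeaaaf  f
   14  ffcbd$dddebeaaa  a

deaacefb$ddbdfa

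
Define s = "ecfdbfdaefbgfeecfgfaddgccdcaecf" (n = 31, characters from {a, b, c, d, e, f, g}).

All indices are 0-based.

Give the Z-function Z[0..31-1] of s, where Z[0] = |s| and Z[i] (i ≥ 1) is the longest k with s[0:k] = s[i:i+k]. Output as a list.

[31, 0, 0, 0, 0, 0, 0, 0, 1, 0, 0, 0, 0, 1, 3, 0, 0, 0, 0, 0, 0, 0, 0, 0, 0, 0, 0, 0, 3, 0, 0]

Z[0]=31
i=1: outside box; Z[1]=0
i=2: outside box; Z[2]=0
i=3: outside box; Z[3]=0
i=4: outside box; Z[4]=0
i=5: outside box; Z[5]=0
i=6: outside box; Z[6]=0
i=7: outside box; Z[7]=0
i=8: outside box; Z[8]=1 scan→box=[8,9)
i=9: outside box; Z[9]=0
i=10: outside box; Z[10]=0
i=11: outside box; Z[11]=0
i=12: outside box; Z[12]=0
i=13: outside box; Z[13]=1 scan→box=[13,14)
i=14: outside box; Z[14]=3 scan→box=[14,17)
i=15: min(r-i=2, Z[1]=0)=0; Z[15]=0
i=16: min(r-i=1, Z[2]=0)=0; Z[16]=0
i=17: outside box; Z[17]=0
i=18: outside box; Z[18]=0
i=19: outside box; Z[19]=0
i=20: outside box; Z[20]=0
i=21: outside box; Z[21]=0
i=22: outside box; Z[22]=0
i=23: outside box; Z[23]=0
i=24: outside box; Z[24]=0
i=25: outside box; Z[25]=0
i=26: outside box; Z[26]=0
i=27: outside box; Z[27]=0
i=28: outside box; Z[28]=3 scan→box=[28,31)
i=29: min(r-i=2, Z[1]=0)=0; Z[29]=0
i=30: min(r-i=1, Z[2]=0)=0; Z[30]=0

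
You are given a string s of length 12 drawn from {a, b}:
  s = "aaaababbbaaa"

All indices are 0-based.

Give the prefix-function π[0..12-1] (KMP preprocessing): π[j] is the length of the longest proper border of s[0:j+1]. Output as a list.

[0, 1, 2, 3, 0, 1, 0, 0, 0, 1, 2, 3]

π[0] = 0
j=1 s[j]='a': π[1]=1 (border 'a')
j=2 s[j]='a': π[2]=2 (border 'aa')
j=3 s[j]='a': π[3]=3 (border 'aaa')
j=4 s[j]='b': k: 3→2→1→0; π[4]=0 (border '')
j=5 s[j]='a': π[5]=1 (border 'a')
j=6 s[j]='b': k: 1→0; π[6]=0 (border '')
j=7 s[j]='b': π[7]=0 (border '')
j=8 s[j]='b': π[8]=0 (border '')
j=9 s[j]='a': π[9]=1 (border 'a')
j=10 s[j]='a': π[10]=2 (border 'aa')
j=11 s[j]='a': π[11]=3 (border 'aaa')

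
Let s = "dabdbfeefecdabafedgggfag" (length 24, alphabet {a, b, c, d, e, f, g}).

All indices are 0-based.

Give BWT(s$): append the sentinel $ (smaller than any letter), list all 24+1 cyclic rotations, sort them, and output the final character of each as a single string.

rank  rotation                   last
    0  $dabdbfeefecdabafedgggfag  g
    1  abafedgggfag$dabdbfeefecd  d
    2  abdbfeefecdabafedgggfag$d  d
    3  afedgggfag$dabdbfeefecdab  b
    4  ag$dabdbfeefecdabafedgggf  f
    5  bafedgggfag$dabdbfeefecda  a
    6  bdbfeefecdabafedgggfag$da  a
    7  bfeefecdabafedgggfag$dabd  d
    8  cdabafedgggfag$dabdbfeefe  e
    9  dabafedgggfag$dabdbfeefec  c
   10  dabdbfeefecdabafedgggfag$  $
   11  dbfeefecdabafedgggfag$dab  b
   12  dgggfag$dabdbfeefecdabafe  e
   13  ecdabafedgggfag$dabdbfeef  f
   14  edgggfag$dabdbfeefecdabaf  f
   15  eefecdabafedgggfag$dabdbf  f
   16  efecdabafedgggfag$dabdbfe  e
   17  fag$dabdbfeefecdabafedggg  g
   18  fecdabafedgggfag$dabdbfee  e
   19  fedgggfag$dabdbfeefecdaba  a
   20  feefecdabafedgggfag$dabdb  b
   21  g$dabdbfeefecdabafedgggfa  a
   22  gfag$dabdbfeefecdabafedgg  g
   23  ggfag$dabdbfeefecdabafedg  g
   24  gggfag$dabdbfeefecdabafed  d

gddbfaadec$befffegeabaggd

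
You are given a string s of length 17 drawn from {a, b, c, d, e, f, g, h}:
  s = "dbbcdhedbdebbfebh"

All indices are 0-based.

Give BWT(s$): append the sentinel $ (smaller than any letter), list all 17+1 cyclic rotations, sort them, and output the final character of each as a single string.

hdebdbeb$ebcdfhbbd

rank  rotation            last
    0  $dbbcdhedbdebbfebh  h
    1  bbcdhedbdebbfebh$d  d
    2  bbfebh$dbbcdhedbde  e
    3  bcdhedbdebbfebh$db  b
    4  bdebbfebh$dbbcdhed  d
    5  bfebh$dbbcdhedbdeb  b
    6  bh$dbbcdhedbdebbfe  e
    7  cdhedbdebbfebh$dbb  b
    8  dbbcdhedbdebbfebh$  $
    9  dbdebbfebh$dbbcdhe  e
   10  debbfebh$dbbcdhedb  b
   11  dhedbdebbfebh$dbbc  c
   12  ebbfebh$dbbcdhedbd  d
   13  ebh$dbbcdhedbdebbf  f
   14  edbdebbfebh$dbbcdh  h
   15  febh$dbbcdhedbdebb  b
   16  h$dbbcdhedbdebbfeb  b
   17  hedbdebbfebh$dbbcd  d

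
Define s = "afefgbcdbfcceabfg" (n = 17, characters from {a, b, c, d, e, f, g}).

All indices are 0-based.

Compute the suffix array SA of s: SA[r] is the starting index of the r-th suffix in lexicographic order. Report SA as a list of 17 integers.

[13, 0, 5, 8, 14, 10, 6, 11, 7, 12, 2, 9, 1, 15, 3, 16, 4]

rank | idx | suffix
   0 |  13 | abfg
   1 |   0 | afefgbcdbfcceabfg
   2 |   5 | bcdbfcceabfg
   3 |   8 | bfcceabfg
   4 |  14 | bfg
   5 |  10 | cceabfg
   6 |   6 | cdbfcceabfg
   7 |  11 | ceabfg
   8 |   7 | dbfcceabfg
   9 |  12 | eabfg
  10 |   2 | efgbcdbfcceabfg
  11 |   9 | fcceabfg
  12 |   1 | fefgbcdbfcceabfg
  13 |  15 | fg
  14 |   3 | fgbcdbfcceabfg
  15 |  16 | g
  16 |   4 | gbcdbfcceabfg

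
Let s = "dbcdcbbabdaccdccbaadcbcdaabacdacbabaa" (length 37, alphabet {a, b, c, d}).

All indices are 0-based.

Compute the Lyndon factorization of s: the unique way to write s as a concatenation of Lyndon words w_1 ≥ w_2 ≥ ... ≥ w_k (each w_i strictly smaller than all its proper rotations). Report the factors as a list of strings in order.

["d", "bcdc", "b", "b", "abdaccdccb", "aadcbcd", "aabacdacbab", "a", "a"]

emit factor 1: 'd' (i=0, period=1)
emit factor 2: 'bcdc' (i=1, period=4)
emit factor 3: 'b' (i=5, period=1)
emit factor 4: 'b' (i=6, period=1)
emit factor 5: 'abdaccdccb' (i=7, period=10)
emit factor 6: 'aadcbcd' (i=17, period=7)
emit factor 7: 'aabacdacbab' (i=24, period=11)
emit factor 8: 'a' (i=35, period=1)
emit factor 9: 'a' (i=36, period=1)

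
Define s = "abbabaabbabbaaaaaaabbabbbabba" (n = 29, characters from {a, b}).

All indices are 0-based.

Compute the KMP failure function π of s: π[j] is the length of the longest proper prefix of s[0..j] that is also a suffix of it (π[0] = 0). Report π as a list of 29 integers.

[0, 0, 0, 1, 2, 1, 1, 2, 3, 4, 5, 3, 4, 1, 1, 1, 1, 1, 1, 2, 3, 4, 5, 3, 0, 1, 2, 3, 4]

π[0] = 0
j=1 s[j]='b': π[1]=0 (border '')
j=2 s[j]='b': π[2]=0 (border '')
j=3 s[j]='a': π[3]=1 (border 'a')
j=4 s[j]='b': π[4]=2 (border 'ab')
j=5 s[j]='a': k: 2→0; π[5]=1 (border 'a')
j=6 s[j]='a': k: 1→0; π[6]=1 (border 'a')
j=7 s[j]='b': π[7]=2 (border 'ab')
j=8 s[j]='b': π[8]=3 (border 'abb')
j=9 s[j]='a': π[9]=4 (border 'abba')
j=10 s[j]='b': π[10]=5 (border 'abbab')
j=11 s[j]='b': k: 5→2; π[11]=3 (border 'abb')
j=12 s[j]='a': π[12]=4 (border 'abba')
j=13 s[j]='a': k: 4→1→0; π[13]=1 (border 'a')
j=14 s[j]='a': k: 1→0; π[14]=1 (border 'a')
j=15 s[j]='a': k: 1→0; π[15]=1 (border 'a')
j=16 s[j]='a': k: 1→0; π[16]=1 (border 'a')
j=17 s[j]='a': k: 1→0; π[17]=1 (border 'a')
j=18 s[j]='a': k: 1→0; π[18]=1 (border 'a')
j=19 s[j]='b': π[19]=2 (border 'ab')
j=20 s[j]='b': π[20]=3 (border 'abb')
j=21 s[j]='a': π[21]=4 (border 'abba')
j=22 s[j]='b': π[22]=5 (border 'abbab')
j=23 s[j]='b': k: 5→2; π[23]=3 (border 'abb')
j=24 s[j]='b': k: 3→0; π[24]=0 (border '')
j=25 s[j]='a': π[25]=1 (border 'a')
j=26 s[j]='b': π[26]=2 (border 'ab')
j=27 s[j]='b': π[27]=3 (border 'abb')
j=28 s[j]='a': π[28]=4 (border 'abba')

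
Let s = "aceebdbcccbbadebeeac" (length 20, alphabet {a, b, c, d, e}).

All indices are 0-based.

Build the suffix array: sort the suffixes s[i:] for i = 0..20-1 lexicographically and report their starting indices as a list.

rank→(start, suffix):
  0 → (18, 'ac')
  1 → (0, 'aceebdbcccbbadebeeac')
  2 → (12, 'adebeeac')
  3 → (11, 'badebeeac')
  4 → (10, 'bbadebeeac')
  5 → (6, 'bcccbbadebeeac')
  6 → (4, 'bdbcccbbadebeeac')
  7 → (15, 'beeac')
  8 → (19, 'c')
  9 → (9, 'cbbadebeeac')
  10 → (8, 'ccbbadebeeac')
  11 → (7, 'cccbbadebeeac')
  12 → (1, 'ceebdbcccbbadebeeac')
  13 → (5, 'dbcccbbadebeeac')
  14 → (13, 'debeeac')
  15 → (17, 'eac')
  16 → (3, 'ebdbcccbbadebeeac')
  17 → (14, 'ebeeac')
  18 → (16, 'eeac')
  19 → (2, 'eebdbcccbbadebeeac')

[18, 0, 12, 11, 10, 6, 4, 15, 19, 9, 8, 7, 1, 5, 13, 17, 3, 14, 16, 2]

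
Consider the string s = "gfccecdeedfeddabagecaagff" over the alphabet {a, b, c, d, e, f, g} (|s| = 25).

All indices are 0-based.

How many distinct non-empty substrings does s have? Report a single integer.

303

rank→(start, suffix):
  0 → (20, 'aagff')
  1 → (14, 'abagecaagff')
  2 → (16, 'agecaagff')
  3 → (21, 'agff')
  4 → (15, 'bagecaagff')
  5 → (19, 'caagff')
  6 → (2, 'ccecdeedfeddabagecaagff')
  7 → (5, 'cdeedfeddabagecaagff')
  8 → (3, 'cecdeedfeddabagecaagff')
  9 → (13, 'dabagecaagff')
  10 → (12, 'ddabagecaagff')
  11 → (6, 'deedfeddabagecaagff')
  12 → (9, 'dfeddabagecaagff')
  13 → (18, 'ecaagff')
  14 → (4, 'ecdeedfeddabagecaagff')
  15 → (11, 'eddabagecaagff')
  16 → (8, 'edfeddabagecaagff')
  17 → (7, 'eedfeddabagecaagff')
  18 → (24, 'f')
  19 → (1, 'fccecdeedfeddabagecaagff')
  20 → (10, 'feddabagecaagff')
  21 → (23, 'ff')
  22 → (17, 'gecaagff')
  23 → (0, 'gfccecdeedfeddabagecaagff')
  24 → (22, 'gff')

SA = [20, 14, 16, 21, 15, 19, 2, 5, 3, 13, 12, 6, 9, 18, 4, 11, 8, 7, 24, 1, 10, 23, 17, 0, 22]
i: (SA[i-1],SA[i]) lcp shared
  1: (20,14) 1 'a'
  2: (14,16) 1 'a'
  3: (16,21) 2 'ag'
  4: (21,15) 0 ''
  5: (15,19) 0 ''
  6: (19,2) 1 'c'
  7: (2,5) 1 'c'
  8: (5,3) 1 'c'
  9: (3,13) 0 ''
  10: (13,12) 1 'd'
  11: (12,6) 1 'd'
  12: (6,9) 1 'd'
  13: (9,18) 0 ''
  14: (18,4) 2 'ec'
  15: (4,11) 1 'e'
  16: (11,8) 2 'ed'
  17: (8,7) 1 'e'
  18: (7,24) 0 ''
  19: (24,1) 1 'f'
  20: (1,10) 1 'f'
  21: (10,23) 1 'f'
  22: (23,17) 0 ''
  23: (17,0) 1 'g'
  24: (0,22) 2 'gf'

n(n+1)/2 = 25·26/2 = 325
Σ LCP = 0 + 1 + 1 + 2 + 0 + 0 + 1 + 1 + 1 + 0 + 1 + 1 + 1 + 0 + 2 + 1 + 2 + 1 + 0 + 1 + 1 + 1 + 0 + 1 + 2 = 22
distinct = 325 − 22 = 303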